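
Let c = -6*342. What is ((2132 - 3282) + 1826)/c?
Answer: -169/513 ≈ -0.32943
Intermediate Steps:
c = -2052
((2132 - 3282) + 1826)/c = ((2132 - 3282) + 1826)/(-2052) = (-1150 + 1826)*(-1/2052) = 676*(-1/2052) = -169/513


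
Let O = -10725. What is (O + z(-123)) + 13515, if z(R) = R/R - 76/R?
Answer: 343369/123 ≈ 2791.6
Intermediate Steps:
z(R) = 1 - 76/R
(O + z(-123)) + 13515 = (-10725 + (-76 - 123)/(-123)) + 13515 = (-10725 - 1/123*(-199)) + 13515 = (-10725 + 199/123) + 13515 = -1318976/123 + 13515 = 343369/123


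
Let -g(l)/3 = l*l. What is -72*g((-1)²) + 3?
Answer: 219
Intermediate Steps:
g(l) = -3*l² (g(l) = -3*l*l = -3*l²)
-72*g((-1)²) + 3 = -(-216)*((-1)²)² + 3 = -(-216)*1² + 3 = -(-216) + 3 = -72*(-3) + 3 = 216 + 3 = 219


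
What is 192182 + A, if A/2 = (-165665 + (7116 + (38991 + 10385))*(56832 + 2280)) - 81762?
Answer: 6678407536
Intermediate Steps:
A = 6678215354 (A = 2*((-165665 + (7116 + (38991 + 10385))*(56832 + 2280)) - 81762) = 2*((-165665 + (7116 + 49376)*59112) - 81762) = 2*((-165665 + 56492*59112) - 81762) = 2*((-165665 + 3339355104) - 81762) = 2*(3339189439 - 81762) = 2*3339107677 = 6678215354)
192182 + A = 192182 + 6678215354 = 6678407536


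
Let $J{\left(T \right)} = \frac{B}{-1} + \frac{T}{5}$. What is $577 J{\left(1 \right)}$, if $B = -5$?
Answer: $\frac{15002}{5} \approx 3000.4$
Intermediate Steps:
$J{\left(T \right)} = 5 + \frac{T}{5}$ ($J{\left(T \right)} = - \frac{5}{-1} + \frac{T}{5} = \left(-5\right) \left(-1\right) + T \frac{1}{5} = 5 + \frac{T}{5}$)
$577 J{\left(1 \right)} = 577 \left(5 + \frac{1}{5} \cdot 1\right) = 577 \left(5 + \frac{1}{5}\right) = 577 \cdot \frac{26}{5} = \frac{15002}{5}$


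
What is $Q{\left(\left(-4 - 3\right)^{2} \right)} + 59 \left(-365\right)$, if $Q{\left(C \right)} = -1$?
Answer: $-21536$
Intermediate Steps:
$Q{\left(\left(-4 - 3\right)^{2} \right)} + 59 \left(-365\right) = -1 + 59 \left(-365\right) = -1 - 21535 = -21536$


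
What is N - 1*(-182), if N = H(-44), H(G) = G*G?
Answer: 2118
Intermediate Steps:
H(G) = G²
N = 1936 (N = (-44)² = 1936)
N - 1*(-182) = 1936 - 1*(-182) = 1936 + 182 = 2118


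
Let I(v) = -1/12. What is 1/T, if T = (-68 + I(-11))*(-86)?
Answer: 6/35131 ≈ 0.00017079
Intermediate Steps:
I(v) = -1/12 (I(v) = -1*1/12 = -1/12)
T = 35131/6 (T = (-68 - 1/12)*(-86) = -817/12*(-86) = 35131/6 ≈ 5855.2)
1/T = 1/(35131/6) = 6/35131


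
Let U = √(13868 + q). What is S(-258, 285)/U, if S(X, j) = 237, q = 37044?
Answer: 237*√3182/12728 ≈ 1.0504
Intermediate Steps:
U = 4*√3182 (U = √(13868 + 37044) = √50912 = 4*√3182 ≈ 225.64)
S(-258, 285)/U = 237/((4*√3182)) = 237*(√3182/12728) = 237*√3182/12728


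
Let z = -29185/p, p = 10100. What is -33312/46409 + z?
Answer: -338179573/93746180 ≈ -3.6074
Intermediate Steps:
z = -5837/2020 (z = -29185/10100 = -29185*1/10100 = -5837/2020 ≈ -2.8896)
-33312/46409 + z = -33312/46409 - 5837/2020 = -338179573/93746180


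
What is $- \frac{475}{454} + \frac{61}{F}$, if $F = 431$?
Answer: $- \frac{177031}{195674} \approx -0.90472$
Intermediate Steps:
$- \frac{475}{454} + \frac{61}{F} = - \frac{475}{454} + \frac{61}{431} = - \frac{177031}{195674}$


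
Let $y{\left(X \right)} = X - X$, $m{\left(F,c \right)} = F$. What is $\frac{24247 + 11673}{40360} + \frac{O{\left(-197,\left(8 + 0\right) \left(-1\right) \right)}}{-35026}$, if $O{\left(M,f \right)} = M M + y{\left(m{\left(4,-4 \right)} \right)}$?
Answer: $- \frac{7704933}{35341234} \approx -0.21802$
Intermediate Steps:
$y{\left(X \right)} = 0$
$O{\left(M,f \right)} = M^{2}$ ($O{\left(M,f \right)} = M M + 0 = M^{2} + 0 = M^{2}$)
$\frac{24247 + 11673}{40360} + \frac{O{\left(-197,\left(8 + 0\right) \left(-1\right) \right)}}{-35026} = \frac{24247 + 11673}{40360} + \frac{\left(-197\right)^{2}}{-35026} = 35920 \cdot \frac{1}{40360} + 38809 \left(- \frac{1}{35026}\right) = \frac{898}{1009} - \frac{38809}{35026} = - \frac{7704933}{35341234}$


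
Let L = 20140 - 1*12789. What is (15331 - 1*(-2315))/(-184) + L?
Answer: 667469/92 ≈ 7255.1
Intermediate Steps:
L = 7351 (L = 20140 - 12789 = 7351)
(15331 - 1*(-2315))/(-184) + L = (15331 - 1*(-2315))/(-184) + 7351 = (15331 + 2315)*(-1/184) + 7351 = 17646*(-1/184) + 7351 = -8823/92 + 7351 = 667469/92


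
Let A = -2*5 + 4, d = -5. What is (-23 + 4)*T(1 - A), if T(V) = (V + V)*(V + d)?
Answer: -532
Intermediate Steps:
A = -6 (A = -10 + 4 = -6)
T(V) = 2*V*(-5 + V) (T(V) = (V + V)*(V - 5) = (2*V)*(-5 + V) = 2*V*(-5 + V))
(-23 + 4)*T(1 - A) = (-23 + 4)*(2*(1 - 1*(-6))*(-5 + (1 - 1*(-6)))) = -38*(1 + 6)*(-5 + (1 + 6)) = -38*7*(-5 + 7) = -38*7*2 = -19*28 = -532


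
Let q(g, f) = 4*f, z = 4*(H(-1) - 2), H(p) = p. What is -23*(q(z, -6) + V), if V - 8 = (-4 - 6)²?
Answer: -1932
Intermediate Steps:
z = -12 (z = 4*(-1 - 2) = 4*(-3) = -12)
V = 108 (V = 8 + (-4 - 6)² = 8 + (-10)² = 8 + 100 = 108)
-23*(q(z, -6) + V) = -23*(4*(-6) + 108) = -23*(-24 + 108) = -23*84 = -1932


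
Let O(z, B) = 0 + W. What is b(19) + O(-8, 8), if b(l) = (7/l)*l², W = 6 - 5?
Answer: 134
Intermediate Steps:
W = 1
O(z, B) = 1 (O(z, B) = 0 + 1 = 1)
b(l) = 7*l
b(19) + O(-8, 8) = 7*19 + 1 = 133 + 1 = 134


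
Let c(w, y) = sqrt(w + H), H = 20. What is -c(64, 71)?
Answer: -2*sqrt(21) ≈ -9.1651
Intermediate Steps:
c(w, y) = sqrt(20 + w) (c(w, y) = sqrt(w + 20) = sqrt(20 + w))
-c(64, 71) = -sqrt(20 + 64) = -sqrt(84) = -2*sqrt(21)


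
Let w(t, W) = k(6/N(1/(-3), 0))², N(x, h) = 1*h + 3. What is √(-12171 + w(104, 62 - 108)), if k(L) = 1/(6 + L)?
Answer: I*√778943/8 ≈ 110.32*I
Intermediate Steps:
N(x, h) = 3 + h (N(x, h) = h + 3 = 3 + h)
w(t, W) = 1/64 (w(t, W) = (1/(6 + 6/(3 + 0)))² = (1/(6 + 6/3))² = (1/(6 + 6*(⅓)))² = (1/(6 + 2))² = (1/8)² = (⅛)² = 1/64)
√(-12171 + w(104, 62 - 108)) = √(-12171 + 1/64) = √(-778943/64) = I*√778943/8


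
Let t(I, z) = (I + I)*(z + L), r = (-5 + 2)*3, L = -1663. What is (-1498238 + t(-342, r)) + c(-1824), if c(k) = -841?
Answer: -355431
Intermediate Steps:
r = -9 (r = -3*3 = -9)
t(I, z) = 2*I*(-1663 + z) (t(I, z) = (I + I)*(z - 1663) = (2*I)*(-1663 + z) = 2*I*(-1663 + z))
(-1498238 + t(-342, r)) + c(-1824) = (-1498238 + 2*(-342)*(-1663 - 9)) - 841 = (-1498238 + 2*(-342)*(-1672)) - 841 = (-1498238 + 1143648) - 841 = -354590 - 841 = -355431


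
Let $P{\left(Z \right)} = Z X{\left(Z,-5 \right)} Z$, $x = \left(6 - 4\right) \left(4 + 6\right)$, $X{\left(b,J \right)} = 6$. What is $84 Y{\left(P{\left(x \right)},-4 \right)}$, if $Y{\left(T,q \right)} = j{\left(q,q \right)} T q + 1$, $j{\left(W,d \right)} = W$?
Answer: $3225684$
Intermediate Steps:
$x = 20$ ($x = 2 \cdot 10 = 20$)
$P{\left(Z \right)} = 6 Z^{2}$ ($P{\left(Z \right)} = Z 6 Z = 6 Z Z = 6 Z^{2}$)
$Y{\left(T,q \right)} = 1 + T q^{2}$ ($Y{\left(T,q \right)} = q T q + 1 = T q q + 1 = T q^{2} + 1 = 1 + T q^{2}$)
$84 Y{\left(P{\left(x \right)},-4 \right)} = 84 \left(1 + 6 \cdot 20^{2} \left(-4\right)^{2}\right) = 84 \left(1 + 6 \cdot 400 \cdot 16\right) = 84 \left(1 + 2400 \cdot 16\right) = 84 \left(1 + 38400\right) = 84 \cdot 38401 = 3225684$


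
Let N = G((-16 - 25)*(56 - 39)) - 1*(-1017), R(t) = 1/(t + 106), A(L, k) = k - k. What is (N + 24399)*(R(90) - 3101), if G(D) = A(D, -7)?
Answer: -3861929430/49 ≈ -7.8815e+7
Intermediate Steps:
A(L, k) = 0
G(D) = 0
R(t) = 1/(106 + t)
N = 1017 (N = 0 - 1*(-1017) = 0 + 1017 = 1017)
(N + 24399)*(R(90) - 3101) = (1017 + 24399)*(1/(106 + 90) - 3101) = 25416*(1/196 - 3101) = 25416*(-607795/196) = -3861929430/49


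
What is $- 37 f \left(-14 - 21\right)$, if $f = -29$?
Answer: $-37555$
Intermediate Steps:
$- 37 f \left(-14 - 21\right) = \left(-37\right) \left(-29\right) \left(-14 - 21\right) = 1073 \left(-14 - 21\right) = 1073 \left(-35\right) = -37555$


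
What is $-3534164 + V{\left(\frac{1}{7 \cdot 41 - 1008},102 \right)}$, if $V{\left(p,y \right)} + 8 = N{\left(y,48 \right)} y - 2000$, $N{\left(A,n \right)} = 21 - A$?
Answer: $-3544434$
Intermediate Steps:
$V{\left(p,y \right)} = -2008 + y \left(21 - y\right)$ ($V{\left(p,y \right)} = -8 + \left(\left(21 - y\right) y - 2000\right) = -8 + \left(y \left(21 - y\right) - 2000\right) = -8 + \left(-2000 + y \left(21 - y\right)\right) = -2008 + y \left(21 - y\right)$)
$-3534164 + V{\left(\frac{1}{7 \cdot 41 - 1008},102 \right)} = -3534164 - \left(2008 + 102 \left(-21 + 102\right)\right) = -3534164 - \left(2008 + 102 \cdot 81\right) = -3534164 - 10270 = -3544434$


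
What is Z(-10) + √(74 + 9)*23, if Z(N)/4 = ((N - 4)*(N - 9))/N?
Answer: -532/5 + 23*√83 ≈ 103.14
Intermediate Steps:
Z(N) = 4*(-9 + N)*(-4 + N)/N (Z(N) = 4*(((N - 4)*(N - 9))/N) = 4*(((-4 + N)*(-9 + N))/N) = 4*(((-9 + N)*(-4 + N))/N) = 4*((-9 + N)*(-4 + N)/N) = 4*(-9 + N)*(-4 + N)/N)
Z(-10) + √(74 + 9)*23 = (-52 + 4*(-10) + 144/(-10)) + √(74 + 9)*23 = (-52 - 40 + 144*(-⅒)) + √83*23 = (-52 - 40 - 72/5) + 23*√83 = -532/5 + 23*√83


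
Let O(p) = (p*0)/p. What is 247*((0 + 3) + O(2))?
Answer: 741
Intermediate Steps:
O(p) = 0 (O(p) = 0/p = 0)
247*((0 + 3) + O(2)) = 247*((0 + 3) + 0) = 247*(3 + 0) = 247*3 = 741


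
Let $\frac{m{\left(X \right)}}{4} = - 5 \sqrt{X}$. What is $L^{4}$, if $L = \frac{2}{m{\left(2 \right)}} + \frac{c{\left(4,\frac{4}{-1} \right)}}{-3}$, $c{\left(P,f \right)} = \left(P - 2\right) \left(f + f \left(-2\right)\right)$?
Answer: $\frac{164531281}{3240000} + \frac{12809 \sqrt{2}}{3375} \approx 56.149$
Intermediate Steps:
$m{\left(X \right)} = - 20 \sqrt{X}$ ($m{\left(X \right)} = 4 \left(- 5 \sqrt{X}\right) = - 20 \sqrt{X}$)
$c{\left(P,f \right)} = - f \left(-2 + P\right)$ ($c{\left(P,f \right)} = \left(-2 + P\right) \left(f - 2 f\right) = \left(-2 + P\right) \left(- f\right) = - f \left(-2 + P\right)$)
$L = - \frac{8}{3} - \frac{\sqrt{2}}{20}$ ($L = \frac{2}{\left(-20\right) \sqrt{2}} + \frac{\frac{4}{-1} \left(2 - 4\right)}{-3} = 2 \left(- \frac{\sqrt{2}}{40}\right) + 4 \left(-1\right) \left(2 - 4\right) \left(- \frac{1}{3}\right) = - \frac{\sqrt{2}}{20} + \left(-4\right) \left(-2\right) \left(- \frac{1}{3}\right) = - \frac{\sqrt{2}}{20} + 8 \left(- \frac{1}{3}\right) = - \frac{\sqrt{2}}{20} - \frac{8}{3} = - \frac{8}{3} - \frac{\sqrt{2}}{20} \approx -2.7374$)
$L^{4} = \left(- \frac{8}{3} - \frac{\sqrt{2}}{20}\right)^{4}$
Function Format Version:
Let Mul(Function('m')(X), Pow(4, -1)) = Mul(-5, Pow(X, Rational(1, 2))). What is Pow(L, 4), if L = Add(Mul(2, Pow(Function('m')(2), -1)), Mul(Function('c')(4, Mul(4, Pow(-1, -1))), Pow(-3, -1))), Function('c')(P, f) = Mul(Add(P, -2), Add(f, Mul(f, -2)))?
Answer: Add(Rational(164531281, 3240000), Mul(Rational(12809, 3375), Pow(2, Rational(1, 2)))) ≈ 56.149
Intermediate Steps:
Function('m')(X) = Mul(-20, Pow(X, Rational(1, 2))) (Function('m')(X) = Mul(4, Mul(-5, Pow(X, Rational(1, 2)))) = Mul(-20, Pow(X, Rational(1, 2))))
Function('c')(P, f) = Mul(-1, f, Add(-2, P)) (Function('c')(P, f) = Mul(Add(-2, P), Add(f, Mul(-2, f))) = Mul(Add(-2, P), Mul(-1, f)) = Mul(-1, f, Add(-2, P)))
L = Add(Rational(-8, 3), Mul(Rational(-1, 20), Pow(2, Rational(1, 2)))) (L = Add(Mul(2, Pow(Mul(-20, Pow(2, Rational(1, 2))), -1)), Mul(Mul(Mul(4, Pow(-1, -1)), Add(2, Mul(-1, 4))), Pow(-3, -1))) = Add(Mul(2, Mul(Rational(-1, 40), Pow(2, Rational(1, 2)))), Mul(Mul(Mul(4, -1), Add(2, -4)), Rational(-1, 3))) = Add(Mul(Rational(-1, 20), Pow(2, Rational(1, 2))), Mul(Mul(-4, -2), Rational(-1, 3))) = Add(Mul(Rational(-1, 20), Pow(2, Rational(1, 2))), Mul(8, Rational(-1, 3))) = Add(Mul(Rational(-1, 20), Pow(2, Rational(1, 2))), Rational(-8, 3)) = Add(Rational(-8, 3), Mul(Rational(-1, 20), Pow(2, Rational(1, 2)))) ≈ -2.7374)
Pow(L, 4) = Pow(Add(Rational(-8, 3), Mul(Rational(-1, 20), Pow(2, Rational(1, 2)))), 4)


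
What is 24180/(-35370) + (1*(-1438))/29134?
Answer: -12588703/17174493 ≈ -0.73299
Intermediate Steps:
24180/(-35370) + (1*(-1438))/29134 = 24180*(-1/35370) - 1438*1/29134 = -806/1179 - 719/14567 = -12588703/17174493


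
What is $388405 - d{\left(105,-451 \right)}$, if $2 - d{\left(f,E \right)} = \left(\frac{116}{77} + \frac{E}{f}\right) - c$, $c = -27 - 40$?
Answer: $\frac{448679629}{1155} \approx 3.8847 \cdot 10^{5}$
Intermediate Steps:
$c = -67$ ($c = -27 - 40 = -67$)
$d{\left(f,E \right)} = - \frac{5121}{77} - \frac{E}{f}$ ($d{\left(f,E \right)} = 2 - \left(\left(\frac{116}{77} + \frac{E}{f}\right) - -67\right) = 2 - \left(\left(116 \cdot \frac{1}{77} + \frac{E}{f}\right) + 67\right) = 2 - \left(\left(\frac{116}{77} + \frac{E}{f}\right) + 67\right) = 2 - \left(\frac{5275}{77} + \frac{E}{f}\right) = - \frac{5121}{77} - \frac{E}{f}$)
$388405 - d{\left(105,-451 \right)} = 388405 - \left(- \frac{5121}{77} - - \frac{451}{105}\right) = 388405 - \left(- \frac{5121}{77} - \left(-451\right) \frac{1}{105}\right) = 388405 - \left(- \frac{5121}{77} + \frac{451}{105}\right) = 388405 - - \frac{71854}{1155} = 388405 + \frac{71854}{1155} = \frac{448679629}{1155}$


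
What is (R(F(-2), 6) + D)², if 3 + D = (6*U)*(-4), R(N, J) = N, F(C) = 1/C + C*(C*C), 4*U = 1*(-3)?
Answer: 169/4 ≈ 42.250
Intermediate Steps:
U = -¾ (U = (1*(-3))/4 = (¼)*(-3) = -¾ ≈ -0.75000)
F(C) = 1/C + C³ (F(C) = 1/C + C*C² = 1/C + C³)
D = 15 (D = -3 + (6*(-¾))*(-4) = -3 - 9/2*(-4) = -3 + 18 = 15)
(R(F(-2), 6) + D)² = ((1 + (-2)⁴)/(-2) + 15)² = (-(1 + 16)/2 + 15)² = (-½*17 + 15)² = (-17/2 + 15)² = (13/2)² = 169/4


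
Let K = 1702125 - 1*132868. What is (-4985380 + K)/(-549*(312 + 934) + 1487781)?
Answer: -3416123/803727 ≈ -4.2504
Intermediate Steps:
K = 1569257 (K = 1702125 - 132868 = 1569257)
(-4985380 + K)/(-549*(312 + 934) + 1487781) = (-4985380 + 1569257)/(-549*(312 + 934) + 1487781) = -3416123/(-549*1246 + 1487781) = -3416123/(-684054 + 1487781) = -3416123/803727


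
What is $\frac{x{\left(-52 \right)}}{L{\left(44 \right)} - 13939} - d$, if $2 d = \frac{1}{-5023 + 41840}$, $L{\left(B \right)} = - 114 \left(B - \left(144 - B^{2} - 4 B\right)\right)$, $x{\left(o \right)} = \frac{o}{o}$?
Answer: $- \frac{316941}{17915667638} \approx -1.7691 \cdot 10^{-5}$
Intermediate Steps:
$x{\left(o \right)} = 1$
$L{\left(B \right)} = 16416 - 570 B - 114 B^{2}$ ($L{\left(B \right)} = - 114 \left(B + \left(-144 + B^{2} + 4 B\right)\right) = - 114 \left(-144 + B^{2} + 5 B\right) = 16416 - 570 B - 114 B^{2}$)
$d = \frac{1}{73634}$ ($d = \frac{1}{2 \left(-5023 + 41840\right)} = \frac{1}{2 \cdot 36817} = \frac{1}{2} \cdot \frac{1}{36817} = \frac{1}{73634} \approx 1.3581 \cdot 10^{-5}$)
$\frac{x{\left(-52 \right)}}{L{\left(44 \right)} - 13939} - d = 1 \frac{1}{\left(16416 - 25080 - 114 \cdot 44^{2}\right) - 13939} - \frac{1}{73634} = 1 \frac{1}{\left(16416 - 25080 - 220704\right) - 13939} - \frac{1}{73634} = 1 \frac{1}{-229368 - 13939} - \frac{1}{73634} = 1 \frac{1}{-243307} - \frac{1}{73634} = 1 \left(- \frac{1}{243307}\right) - \frac{1}{73634} = - \frac{1}{243307} - \frac{1}{73634} = - \frac{316941}{17915667638}$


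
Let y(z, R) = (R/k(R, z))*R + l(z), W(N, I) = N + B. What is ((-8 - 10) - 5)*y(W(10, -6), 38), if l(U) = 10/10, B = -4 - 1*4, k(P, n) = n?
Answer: -16629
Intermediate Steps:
B = -8 (B = -4 - 4 = -8)
l(U) = 1 (l(U) = 10*(1/10) = 1)
W(N, I) = -8 + N (W(N, I) = N - 8 = -8 + N)
y(z, R) = 1 + R**2/z (y(z, R) = (R/z)*R + 1 = R**2/z + 1 = 1 + R**2/z)
((-8 - 10) - 5)*y(W(10, -6), 38) = ((-8 - 10) - 5)*(((-8 + 10) + 38**2)/(-8 + 10)) = (-18 - 5)*((2 + 1444)/2) = -23*1446/2 = -23*723 = -16629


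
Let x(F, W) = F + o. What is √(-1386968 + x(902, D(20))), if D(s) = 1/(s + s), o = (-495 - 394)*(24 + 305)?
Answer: I*√1678547 ≈ 1295.6*I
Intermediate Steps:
o = -292481 (o = -889*329 = -292481)
D(s) = 1/(2*s)
x(F, W) = -292481 + F (x(F, W) = F - 292481 = -292481 + F)
√(-1386968 + x(902, D(20))) = √(-1386968 + (-292481 + 902)) = √(-1386968 - 291579) = √(-1678547) = I*√1678547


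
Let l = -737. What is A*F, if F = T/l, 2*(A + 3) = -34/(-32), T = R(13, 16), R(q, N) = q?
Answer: 1027/23584 ≈ 0.043546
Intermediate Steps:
T = 13
A = -79/32 (A = -3 + (-34/(-32))/2 = -3 + (-34*(-1/32))/2 = -3 + (½)*(17/16) = -3 + 17/32 = -79/32 ≈ -2.4688)
F = -13/737 (F = 13/(-737) = 13*(-1/737) = -13/737 ≈ -0.017639)
A*F = -79/32*(-13/737) = 1027/23584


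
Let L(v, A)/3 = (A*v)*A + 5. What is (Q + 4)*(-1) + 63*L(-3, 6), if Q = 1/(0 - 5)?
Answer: -97354/5 ≈ -19471.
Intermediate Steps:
Q = -⅕ (Q = 1/(-5) = -⅕ ≈ -0.20000)
L(v, A) = 15 + 3*v*A² (L(v, A) = 3*((A*v)*A + 5) = 3*(v*A² + 5) = 3*(5 + v*A²) = 15 + 3*v*A²)
(Q + 4)*(-1) + 63*L(-3, 6) = (-⅕ + 4)*(-1) + 63*(15 + 3*(-3)*6²) = (19/5)*(-1) + 63*(15 + 3*(-3)*36) = -19/5 + 63*(15 - 324) = -19/5 + 63*(-309) = -19/5 - 19467 = -97354/5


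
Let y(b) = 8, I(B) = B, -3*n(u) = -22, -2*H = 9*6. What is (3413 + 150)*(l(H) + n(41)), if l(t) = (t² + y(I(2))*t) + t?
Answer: 5273240/3 ≈ 1.7577e+6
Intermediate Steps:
H = -27 (H = -9*6/2 = -½*54 = -27)
n(u) = 22/3 (n(u) = -⅓*(-22) = 22/3)
l(t) = t² + 9*t (l(t) = (t² + 8*t) + t = t² + 9*t)
(3413 + 150)*(l(H) + n(41)) = (3413 + 150)*(-27*(9 - 27) + 22/3) = 3563*(-27*(-18) + 22/3) = 3563*(486 + 22/3) = 3563*(1480/3) = 5273240/3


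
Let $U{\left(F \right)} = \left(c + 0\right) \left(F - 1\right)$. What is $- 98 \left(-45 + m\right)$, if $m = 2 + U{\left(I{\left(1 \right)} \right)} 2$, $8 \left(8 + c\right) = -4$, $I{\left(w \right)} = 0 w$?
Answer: $2548$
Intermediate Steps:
$I{\left(w \right)} = 0$
$c = - \frac{17}{2}$ ($c = -8 + \frac{1}{8} \left(-4\right) = -8 - \frac{1}{2} = - \frac{17}{2} \approx -8.5$)
$U{\left(F \right)} = \frac{17}{2} - \frac{17 F}{2}$ ($U{\left(F \right)} = \left(- \frac{17}{2} + 0\right) \left(F - 1\right) = - \frac{17 \left(-1 + F\right)}{2} = \frac{17}{2} - \frac{17 F}{2}$)
$m = 19$ ($m = 2 + \left(\frac{17}{2} - 0\right) 2 = 2 + \left(\frac{17}{2} + 0\right) 2 = 2 + \frac{17}{2} \cdot 2 = 2 + 17 = 19$)
$- 98 \left(-45 + m\right) = - 98 \left(-45 + 19\right) = \left(-98\right) \left(-26\right) = 2548$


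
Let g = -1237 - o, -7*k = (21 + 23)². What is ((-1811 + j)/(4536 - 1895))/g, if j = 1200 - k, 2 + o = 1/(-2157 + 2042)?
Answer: 269215/2625597688 ≈ 0.00010253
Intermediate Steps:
o = -231/115 (o = -2 + 1/(-2157 + 2042) = -2 + 1/(-115) = -2 - 1/115 = -231/115 ≈ -2.0087)
k = -1936/7 (k = -(21 + 23)²/7 = -⅐*44² = -⅐*1936 = -1936/7 ≈ -276.57)
j = 10336/7 (j = 1200 - 1*(-1936/7) = 1200 + 1936/7 = 10336/7 ≈ 1476.6)
g = -142024/115 (g = -1237 - 1*(-231/115) = -1237 + 231/115 = -142024/115 ≈ -1235.0)
((-1811 + j)/(4536 - 1895))/g = ((-1811 + 10336/7)/(4536 - 1895))/(-142024/115) = -2341/7/2641*(-115/142024) = -2341/7*1/2641*(-115/142024) = -2341/18487*(-115/142024) = 269215/2625597688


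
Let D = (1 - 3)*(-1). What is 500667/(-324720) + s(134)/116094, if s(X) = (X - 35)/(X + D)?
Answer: -311903842/202293795 ≈ -1.5418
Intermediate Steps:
D = 2 (D = -2*(-1) = 2)
s(X) = (-35 + X)/(2 + X) (s(X) = (X - 35)/(X + 2) = (-35 + X)/(2 + X))
500667/(-324720) + s(134)/116094 = 500667/(-324720) + ((-35 + 134)/(2 + 134))/116094 = 500667*(-1/324720) + (99/136)*(1/116094) = -166889/108240 + ((1/136)*99)*(1/116094) = -166889/108240 + (99/136)*(1/116094) = -166889/108240 + 3/478448 = -311903842/202293795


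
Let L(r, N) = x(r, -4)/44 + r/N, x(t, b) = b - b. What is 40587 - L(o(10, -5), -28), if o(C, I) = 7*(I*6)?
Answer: 81159/2 ≈ 40580.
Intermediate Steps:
x(t, b) = 0
o(C, I) = 42*I (o(C, I) = 7*(6*I) = 42*I)
L(r, N) = r/N (L(r, N) = 0/44 + r/N = 0*(1/44) + r/N = 0 + r/N = r/N)
40587 - L(o(10, -5), -28) = 40587 - 42*(-5)/(-28) = 40587 - (-210)*(-1)/28 = 40587 - 1*15/2 = 40587 - 15/2 = 81159/2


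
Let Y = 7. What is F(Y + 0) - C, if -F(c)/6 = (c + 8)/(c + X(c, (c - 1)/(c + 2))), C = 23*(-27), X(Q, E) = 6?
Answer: 7983/13 ≈ 614.08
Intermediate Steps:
C = -621
F(c) = -6*(8 + c)/(6 + c) (F(c) = -6*(c + 8)/(c + 6) = -6*(8 + c)/(6 + c))
F(Y + 0) - C = 6*(-8 - (7 + 0))/(6 + (7 + 0)) - 1*(-621) = 6*(-8 - 1*7)/(6 + 7) + 621 = 6*(-8 - 7)/13 + 621 = 6*(1/13)*(-15) + 621 = -90/13 + 621 = 7983/13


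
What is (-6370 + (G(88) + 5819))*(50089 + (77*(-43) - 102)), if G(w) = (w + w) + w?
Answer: -13396012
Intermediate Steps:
G(w) = 3*w (G(w) = 2*w + w = 3*w)
(-6370 + (G(88) + 5819))*(50089 + (77*(-43) - 102)) = (-6370 + (3*88 + 5819))*(50089 + (77*(-43) - 102)) = (-6370 + (264 + 5819))*(50089 + (-3311 - 102)) = (-6370 + 6083)*(50089 - 3413) = -287*46676 = -13396012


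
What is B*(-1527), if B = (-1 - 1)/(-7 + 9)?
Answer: 1527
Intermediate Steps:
B = -1 (B = -2/2 = -2*½ = -1)
B*(-1527) = -1*(-1527) = 1527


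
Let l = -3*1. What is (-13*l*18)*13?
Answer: 9126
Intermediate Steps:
l = -3
(-13*l*18)*13 = (-13*(-3)*18)*13 = (39*18)*13 = 702*13 = 9126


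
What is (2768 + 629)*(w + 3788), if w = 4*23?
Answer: 13180360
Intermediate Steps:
w = 92
(2768 + 629)*(w + 3788) = (2768 + 629)*(92 + 3788) = 3397*3880 = 13180360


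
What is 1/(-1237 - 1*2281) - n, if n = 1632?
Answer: -5741377/3518 ≈ -1632.0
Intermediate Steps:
1/(-1237 - 1*2281) - n = 1/(-1237 - 1*2281) - 1*1632 = 1/(-1237 - 2281) - 1632 = 1/(-3518) - 1632 = -1/3518 - 1632 = -5741377/3518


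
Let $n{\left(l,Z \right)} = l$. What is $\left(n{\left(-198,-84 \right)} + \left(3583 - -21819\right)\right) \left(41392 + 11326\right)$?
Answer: $1328704472$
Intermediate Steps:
$\left(n{\left(-198,-84 \right)} + \left(3583 - -21819\right)\right) \left(41392 + 11326\right) = \left(-198 + \left(3583 - -21819\right)\right) \left(41392 + 11326\right) = \left(-198 + \left(3583 + 21819\right)\right) 52718 = \left(-198 + 25402\right) 52718 = 25204 \cdot 52718 = 1328704472$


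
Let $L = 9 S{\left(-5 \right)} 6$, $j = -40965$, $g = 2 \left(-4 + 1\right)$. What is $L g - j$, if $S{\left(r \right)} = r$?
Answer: $42585$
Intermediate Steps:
$g = -6$ ($g = 2 \left(-3\right) = -6$)
$L = -270$ ($L = 9 \left(-5\right) 6 = \left(-45\right) 6 = -270$)
$L g - j = \left(-270\right) \left(-6\right) - -40965 = 1620 + 40965 = 42585$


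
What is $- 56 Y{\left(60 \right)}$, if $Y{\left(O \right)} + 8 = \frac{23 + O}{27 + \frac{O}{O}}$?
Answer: $282$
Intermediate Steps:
$Y{\left(O \right)} = - \frac{201}{28} + \frac{O}{28}$ ($Y{\left(O \right)} = -8 + \frac{23 + O}{27 + \frac{O}{O}} = -8 + \frac{23 + O}{27 + 1} = -8 + \frac{23 + O}{28} = -8 + \left(23 + O\right) \frac{1}{28} = -8 + \left(\frac{23}{28} + \frac{O}{28}\right) = - \frac{201}{28} + \frac{O}{28}$)
$- 56 Y{\left(60 \right)} = - 56 \left(- \frac{201}{28} + \frac{1}{28} \cdot 60\right) = - 56 \left(- \frac{201}{28} + \frac{15}{7}\right) = \left(-56\right) \left(- \frac{141}{28}\right) = 282$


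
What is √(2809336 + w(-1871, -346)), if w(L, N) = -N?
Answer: √2809682 ≈ 1676.2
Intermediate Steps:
√(2809336 + w(-1871, -346)) = √(2809336 - 1*(-346)) = √(2809336 + 346) = √2809682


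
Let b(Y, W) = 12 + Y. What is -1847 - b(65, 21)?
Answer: -1924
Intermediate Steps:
-1847 - b(65, 21) = -1847 - (12 + 65) = -1847 - 1*77 = -1847 - 77 = -1924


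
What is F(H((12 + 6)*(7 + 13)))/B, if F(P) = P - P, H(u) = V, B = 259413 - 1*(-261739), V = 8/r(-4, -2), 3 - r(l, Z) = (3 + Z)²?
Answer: 0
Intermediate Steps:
r(l, Z) = 3 - (3 + Z)²
V = 4 (V = 8/(3 - (3 - 2)²) = 8/(3 - 1*1²) = 8/(3 - 1*1) = 8/(3 - 1) = 8/2 = 8*(½) = 4)
B = 521152 (B = 259413 + 261739 = 521152)
H(u) = 4
F(P) = 0
F(H((12 + 6)*(7 + 13)))/B = 0/521152 = 0*(1/521152) = 0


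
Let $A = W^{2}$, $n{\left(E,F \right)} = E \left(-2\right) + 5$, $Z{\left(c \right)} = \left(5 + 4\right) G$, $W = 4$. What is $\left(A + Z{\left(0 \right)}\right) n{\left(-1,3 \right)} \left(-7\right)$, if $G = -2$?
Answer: $98$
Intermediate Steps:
$Z{\left(c \right)} = -18$ ($Z{\left(c \right)} = \left(5 + 4\right) \left(-2\right) = 9 \left(-2\right) = -18$)
$n{\left(E,F \right)} = 5 - 2 E$ ($n{\left(E,F \right)} = - 2 E + 5 = 5 - 2 E$)
$A = 16$ ($A = 4^{2} = 16$)
$\left(A + Z{\left(0 \right)}\right) n{\left(-1,3 \right)} \left(-7\right) = \left(16 - 18\right) \left(5 - -2\right) \left(-7\right) = - 2 \left(5 + 2\right) \left(-7\right) = - 2 \cdot 7 \left(-7\right) = \left(-2\right) \left(-49\right) = 98$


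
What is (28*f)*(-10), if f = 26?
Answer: -7280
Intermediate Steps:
(28*f)*(-10) = (28*26)*(-10) = 728*(-10) = -7280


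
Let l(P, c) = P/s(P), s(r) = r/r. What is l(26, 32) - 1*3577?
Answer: -3551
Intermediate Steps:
s(r) = 1
l(P, c) = P (l(P, c) = P/1 = P*1 = P)
l(26, 32) - 1*3577 = 26 - 1*3577 = 26 - 3577 = -3551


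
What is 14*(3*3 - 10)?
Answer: -14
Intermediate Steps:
14*(3*3 - 10) = 14*(9 - 10) = 14*(-1) = -14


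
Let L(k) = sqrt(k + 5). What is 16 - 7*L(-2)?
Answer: 16 - 7*sqrt(3) ≈ 3.8756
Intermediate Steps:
L(k) = sqrt(5 + k)
16 - 7*L(-2) = 16 - 7*sqrt(5 - 2) = 16 - 7*sqrt(3)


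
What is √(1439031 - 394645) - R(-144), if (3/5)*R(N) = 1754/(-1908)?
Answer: 4385/2862 + 7*√21314 ≈ 1023.5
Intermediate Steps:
R(N) = -4385/2862 (R(N) = 5*(1754/(-1908))/3 = 5*(1754*(-1/1908))/3 = (5/3)*(-877/954) = -4385/2862)
√(1439031 - 394645) - R(-144) = √(1439031 - 394645) - 1*(-4385/2862) = √1044386 + 4385/2862 = 7*√21314 + 4385/2862 = 4385/2862 + 7*√21314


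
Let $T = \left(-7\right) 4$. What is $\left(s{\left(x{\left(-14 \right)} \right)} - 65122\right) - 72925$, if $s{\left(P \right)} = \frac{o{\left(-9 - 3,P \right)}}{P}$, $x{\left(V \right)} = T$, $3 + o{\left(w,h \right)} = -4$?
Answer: $- \frac{552187}{4} \approx -1.3805 \cdot 10^{5}$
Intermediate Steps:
$o{\left(w,h \right)} = -7$ ($o{\left(w,h \right)} = -3 - 4 = -7$)
$T = -28$
$x{\left(V \right)} = -28$
$s{\left(P \right)} = - \frac{7}{P}$
$\left(s{\left(x{\left(-14 \right)} \right)} - 65122\right) - 72925 = \left(- \frac{7}{-28} - 65122\right) - 72925 = \left(\left(-7\right) \left(- \frac{1}{28}\right) - 65122\right) - 72925 = \left(\frac{1}{4} - 65122\right) - 72925 = - \frac{260487}{4} - 72925 = - \frac{552187}{4}$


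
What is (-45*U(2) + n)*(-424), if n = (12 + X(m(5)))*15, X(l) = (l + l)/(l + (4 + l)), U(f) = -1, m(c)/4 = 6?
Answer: -1316520/13 ≈ -1.0127e+5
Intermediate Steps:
m(c) = 24 (m(c) = 4*6 = 24)
X(l) = 2*l/(4 + 2*l) (X(l) = (2*l)/(4 + 2*l) = 2*l/(4 + 2*l))
n = 2520/13 (n = (12 + 24/(2 + 24))*15 = (12 + 24/26)*15 = (12 + 24*(1/26))*15 = (12 + 12/13)*15 = (168/13)*15 = 2520/13 ≈ 193.85)
(-45*U(2) + n)*(-424) = (-45*(-1) + 2520/13)*(-424) = (45 + 2520/13)*(-424) = (3105/13)*(-424) = -1316520/13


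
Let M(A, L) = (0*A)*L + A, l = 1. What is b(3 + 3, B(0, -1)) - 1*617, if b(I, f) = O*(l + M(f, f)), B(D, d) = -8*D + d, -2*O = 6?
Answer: -617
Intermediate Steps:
O = -3 (O = -½*6 = -3)
M(A, L) = A (M(A, L) = 0*L + A = 0 + A = A)
B(D, d) = d - 8*D
b(I, f) = -3 - 3*f (b(I, f) = -3*(1 + f) = -3 - 3*f)
b(3 + 3, B(0, -1)) - 1*617 = (-3 - 3*(-1 - 8*0)) - 1*617 = (-3 - 3*(-1 + 0)) - 617 = (-3 - 3*(-1)) - 617 = (-3 + 3) - 617 = 0 - 617 = -617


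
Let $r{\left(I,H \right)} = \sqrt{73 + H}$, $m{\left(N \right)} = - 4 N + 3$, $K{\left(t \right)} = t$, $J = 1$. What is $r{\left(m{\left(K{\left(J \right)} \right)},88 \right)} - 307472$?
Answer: $-307472 + \sqrt{161} \approx -3.0746 \cdot 10^{5}$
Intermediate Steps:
$m{\left(N \right)} = 3 - 4 N$
$r{\left(m{\left(K{\left(J \right)} \right)},88 \right)} - 307472 = \sqrt{73 + 88} - 307472 = \sqrt{161} - 307472 = -307472 + \sqrt{161}$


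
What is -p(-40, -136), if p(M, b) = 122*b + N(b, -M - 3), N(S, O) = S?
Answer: 16728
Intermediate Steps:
p(M, b) = 123*b (p(M, b) = 122*b + b = 123*b)
-p(-40, -136) = -123*(-136) = -1*(-16728) = 16728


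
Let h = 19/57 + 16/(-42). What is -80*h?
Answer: 80/21 ≈ 3.8095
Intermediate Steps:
h = -1/21 (h = 19*(1/57) + 16*(-1/42) = ⅓ - 8/21 = -1/21 ≈ -0.047619)
-80*h = -80*(-1/21) = 80/21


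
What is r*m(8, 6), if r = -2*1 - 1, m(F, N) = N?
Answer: -18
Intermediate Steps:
r = -3 (r = -2 - 1 = -3)
r*m(8, 6) = -3*6 = -18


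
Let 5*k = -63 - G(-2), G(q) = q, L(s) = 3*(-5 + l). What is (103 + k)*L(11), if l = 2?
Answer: -4086/5 ≈ -817.20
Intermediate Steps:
L(s) = -9 (L(s) = 3*(-5 + 2) = 3*(-3) = -9)
k = -61/5 (k = (-63 - 1*(-2))/5 = (-63 + 2)/5 = (⅕)*(-61) = -61/5 ≈ -12.200)
(103 + k)*L(11) = (103 - 61/5)*(-9) = (454/5)*(-9) = -4086/5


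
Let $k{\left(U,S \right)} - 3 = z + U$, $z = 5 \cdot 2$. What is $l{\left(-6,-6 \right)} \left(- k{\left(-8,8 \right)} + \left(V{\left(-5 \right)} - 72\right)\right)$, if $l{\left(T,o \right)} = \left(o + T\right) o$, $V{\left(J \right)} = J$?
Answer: $-5904$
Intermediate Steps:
$z = 10$
$k{\left(U,S \right)} = 13 + U$ ($k{\left(U,S \right)} = 3 + \left(10 + U\right) = 13 + U$)
$l{\left(T,o \right)} = o \left(T + o\right)$ ($l{\left(T,o \right)} = \left(T + o\right) o = o \left(T + o\right)$)
$l{\left(-6,-6 \right)} \left(- k{\left(-8,8 \right)} + \left(V{\left(-5 \right)} - 72\right)\right) = - 6 \left(-6 - 6\right) \left(- (13 - 8) - 77\right) = \left(-6\right) \left(-12\right) \left(\left(-1\right) 5 - 77\right) = 72 \left(-5 - 77\right) = 72 \left(-82\right) = -5904$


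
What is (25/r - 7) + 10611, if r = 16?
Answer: 169689/16 ≈ 10606.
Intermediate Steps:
(25/r - 7) + 10611 = (25/16 - 7) + 10611 = -87/16 + 10611 = 169689/16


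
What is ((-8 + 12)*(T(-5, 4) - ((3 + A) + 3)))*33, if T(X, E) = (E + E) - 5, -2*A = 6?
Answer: 0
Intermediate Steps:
A = -3 (A = -½*6 = -3)
T(X, E) = -5 + 2*E (T(X, E) = 2*E - 5 = -5 + 2*E)
((-8 + 12)*(T(-5, 4) - ((3 + A) + 3)))*33 = ((-8 + 12)*((-5 + 2*4) - ((3 - 3) + 3)))*33 = (4*((-5 + 8) - (0 + 3)))*33 = (4*(3 - 1*3))*33 = (4*(3 - 3))*33 = (4*0)*33 = 0*33 = 0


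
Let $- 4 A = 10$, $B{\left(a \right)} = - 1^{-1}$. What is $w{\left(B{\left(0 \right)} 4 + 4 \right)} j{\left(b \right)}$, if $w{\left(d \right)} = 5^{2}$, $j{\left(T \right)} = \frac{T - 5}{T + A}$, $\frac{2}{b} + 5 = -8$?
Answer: $\frac{3350}{69} \approx 48.551$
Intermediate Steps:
$B{\left(a \right)} = -1$ ($B{\left(a \right)} = \left(-1\right) 1 = -1$)
$b = - \frac{2}{13}$ ($b = \frac{2}{-5 - 8} = \frac{2}{-13} = 2 \left(- \frac{1}{13}\right) = - \frac{2}{13} \approx -0.15385$)
$A = - \frac{5}{2}$ ($A = \left(- \frac{1}{4}\right) 10 = - \frac{5}{2} \approx -2.5$)
$j{\left(T \right)} = \frac{-5 + T}{- \frac{5}{2} + T}$ ($j{\left(T \right)} = \frac{T - 5}{T - \frac{5}{2}} = \frac{-5 + T}{- \frac{5}{2} + T}$)
$w{\left(d \right)} = 25$
$w{\left(B{\left(0 \right)} 4 + 4 \right)} j{\left(b \right)} = 25 \frac{2 \left(-5 - \frac{2}{13}\right)}{-5 + 2 \left(- \frac{2}{13}\right)} = 25 \cdot 2 \frac{1}{-5 - \frac{4}{13}} \left(- \frac{67}{13}\right) = 25 \cdot 2 \frac{1}{- \frac{69}{13}} \left(- \frac{67}{13}\right) = 25 \cdot 2 \left(- \frac{13}{69}\right) \left(- \frac{67}{13}\right) = 25 \cdot \frac{134}{69} = \frac{3350}{69}$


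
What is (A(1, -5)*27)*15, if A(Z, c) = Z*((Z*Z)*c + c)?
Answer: -4050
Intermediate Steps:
A(Z, c) = Z*(c + c*Z²) (A(Z, c) = Z*(Z²*c + c) = Z*(c*Z² + c) = Z*(c + c*Z²))
(A(1, -5)*27)*15 = ((1*(-5)*(1 + 1²))*27)*15 = ((1*(-5)*(1 + 1))*27)*15 = ((1*(-5)*2)*27)*15 = -10*27*15 = -270*15 = -4050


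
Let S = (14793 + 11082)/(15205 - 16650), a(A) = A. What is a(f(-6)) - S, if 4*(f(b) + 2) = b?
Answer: 8327/578 ≈ 14.407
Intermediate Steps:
f(b) = -2 + b/4
S = -5175/289 (S = 25875/(-1445) = 25875*(-1/1445) = -5175/289 ≈ -17.907)
a(f(-6)) - S = (-2 + (¼)*(-6)) - 1*(-5175/289) = (-2 - 3/2) + 5175/289 = -7/2 + 5175/289 = 8327/578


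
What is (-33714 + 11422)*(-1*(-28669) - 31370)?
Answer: 60210692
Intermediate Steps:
(-33714 + 11422)*(-1*(-28669) - 31370) = -22292*(28669 - 31370) = -22292*(-2701) = 60210692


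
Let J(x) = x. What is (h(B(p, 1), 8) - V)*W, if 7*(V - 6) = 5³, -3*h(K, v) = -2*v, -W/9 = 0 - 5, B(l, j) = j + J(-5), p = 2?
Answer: -5835/7 ≈ -833.57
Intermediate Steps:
B(l, j) = -5 + j (B(l, j) = j - 5 = -5 + j)
W = 45 (W = -9*(0 - 5) = -9*(-5) = 45)
h(K, v) = 2*v/3 (h(K, v) = -(-2)*v/3 = 2*v/3)
V = 167/7 (V = 6 + (⅐)*5³ = 6 + (⅐)*125 = 6 + 125/7 = 167/7 ≈ 23.857)
(h(B(p, 1), 8) - V)*W = ((⅔)*8 - 1*167/7)*45 = (16/3 - 167/7)*45 = -389/21*45 = -5835/7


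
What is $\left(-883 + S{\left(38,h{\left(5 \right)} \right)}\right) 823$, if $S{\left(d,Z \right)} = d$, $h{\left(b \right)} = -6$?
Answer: $-695435$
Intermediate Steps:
$\left(-883 + S{\left(38,h{\left(5 \right)} \right)}\right) 823 = \left(-883 + 38\right) 823 = \left(-845\right) 823 = -695435$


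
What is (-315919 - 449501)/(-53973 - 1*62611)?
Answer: 191355/29146 ≈ 6.5654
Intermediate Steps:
(-315919 - 449501)/(-53973 - 1*62611) = -765420/(-53973 - 62611) = -765420/(-116584) = -765420*(-1/116584) = 191355/29146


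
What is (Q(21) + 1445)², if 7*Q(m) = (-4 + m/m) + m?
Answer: 102677689/49 ≈ 2.0955e+6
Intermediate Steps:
Q(m) = -3/7 + m/7 (Q(m) = ((-4 + m/m) + m)/7 = ((-4 + 1) + m)/7 = (-3 + m)/7 = -3/7 + m/7)
(Q(21) + 1445)² = ((-3/7 + (⅐)*21) + 1445)² = ((-3/7 + 3) + 1445)² = (18/7 + 1445)² = (10133/7)² = 102677689/49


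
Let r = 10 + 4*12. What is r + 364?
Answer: 422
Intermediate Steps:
r = 58 (r = 10 + 48 = 58)
r + 364 = 58 + 364 = 422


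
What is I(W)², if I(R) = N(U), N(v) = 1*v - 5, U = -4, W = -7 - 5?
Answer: 81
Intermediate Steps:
W = -12
N(v) = -5 + v (N(v) = v - 5 = -5 + v)
I(R) = -9 (I(R) = -5 - 4 = -9)
I(W)² = (-9)² = 81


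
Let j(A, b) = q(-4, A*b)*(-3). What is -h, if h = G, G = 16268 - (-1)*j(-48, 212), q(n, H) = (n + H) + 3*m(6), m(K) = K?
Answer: -46754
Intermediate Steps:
q(n, H) = 18 + H + n (q(n, H) = (n + H) + 3*6 = (H + n) + 18 = 18 + H + n)
j(A, b) = -42 - 3*A*b (j(A, b) = (18 + A*b - 4)*(-3) = (14 + A*b)*(-3) = -42 - 3*A*b)
G = 46754 (G = 16268 - (-1)*(-42 - 3*(-48)*212) = 16268 - (-1)*(-42 + 30528) = 16268 - (-1)*30486 = 16268 - 1*(-30486) = 16268 + 30486 = 46754)
h = 46754
-h = -1*46754 = -46754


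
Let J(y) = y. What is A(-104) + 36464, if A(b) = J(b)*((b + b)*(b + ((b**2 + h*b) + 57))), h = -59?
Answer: 365725424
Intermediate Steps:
A(b) = 2*b**2*(57 + b**2 - 58*b) (A(b) = b*((b + b)*(b + ((b**2 - 59*b) + 57))) = b*((2*b)*(b + (57 + b**2 - 59*b))) = b*((2*b)*(57 + b**2 - 58*b)) = b*(2*b*(57 + b**2 - 58*b)) = 2*b**2*(57 + b**2 - 58*b))
A(-104) + 36464 = 2*(-104)**2*(57 + (-104)**2 - 58*(-104)) + 36464 = 2*10816*(57 + 10816 + 6032) + 36464 = 2*10816*16905 + 36464 = 365688960 + 36464 = 365725424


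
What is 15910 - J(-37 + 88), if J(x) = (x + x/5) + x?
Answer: 78989/5 ≈ 15798.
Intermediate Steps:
J(x) = 11*x/5 (J(x) = (x + x*(⅕)) + x = (x + x/5) + x = 6*x/5 + x = 11*x/5)
15910 - J(-37 + 88) = 15910 - 11*(-37 + 88)/5 = 15910 - 11*51/5 = 15910 - 1*561/5 = 15910 - 561/5 = 78989/5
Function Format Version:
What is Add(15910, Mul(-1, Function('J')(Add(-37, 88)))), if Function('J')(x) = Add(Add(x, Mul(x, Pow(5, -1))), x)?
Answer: Rational(78989, 5) ≈ 15798.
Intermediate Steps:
Function('J')(x) = Mul(Rational(11, 5), x) (Function('J')(x) = Add(Add(x, Mul(x, Rational(1, 5))), x) = Add(Add(x, Mul(Rational(1, 5), x)), x) = Add(Mul(Rational(6, 5), x), x) = Mul(Rational(11, 5), x))
Add(15910, Mul(-1, Function('J')(Add(-37, 88)))) = Add(15910, Mul(-1, Mul(Rational(11, 5), Add(-37, 88)))) = Add(15910, Mul(-1, Mul(Rational(11, 5), 51))) = Add(15910, Mul(-1, Rational(561, 5))) = Add(15910, Rational(-561, 5)) = Rational(78989, 5)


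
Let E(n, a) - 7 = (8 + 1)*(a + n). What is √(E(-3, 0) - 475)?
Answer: 3*I*√55 ≈ 22.249*I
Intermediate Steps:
E(n, a) = 7 + 9*a + 9*n (E(n, a) = 7 + (8 + 1)*(a + n) = 7 + 9*(a + n) = 7 + (9*a + 9*n) = 7 + 9*a + 9*n)
√(E(-3, 0) - 475) = √((7 + 9*0 + 9*(-3)) - 475) = √((7 + 0 - 27) - 475) = √(-20 - 475) = √(-495) = 3*I*√55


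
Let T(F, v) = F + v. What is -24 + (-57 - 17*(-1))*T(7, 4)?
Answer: -464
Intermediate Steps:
-24 + (-57 - 17*(-1))*T(7, 4) = -24 + (-57 - 17*(-1))*(7 + 4) = -24 + (-57 + 17)*11 = -24 - 40*11 = -24 - 440 = -464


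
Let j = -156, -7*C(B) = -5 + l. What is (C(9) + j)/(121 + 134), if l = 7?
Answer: -1094/1785 ≈ -0.61289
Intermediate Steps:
C(B) = -2/7 (C(B) = -(-5 + 7)/7 = -1/7*2 = -2/7)
(C(9) + j)/(121 + 134) = (-2/7 - 156)/(121 + 134) = -1094/7/255 = (1/255)*(-1094/7) = -1094/1785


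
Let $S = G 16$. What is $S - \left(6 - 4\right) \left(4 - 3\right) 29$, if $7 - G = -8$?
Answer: $182$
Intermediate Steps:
$G = 15$ ($G = 7 - -8 = 7 + 8 = 15$)
$S = 240$ ($S = 15 \cdot 16 = 240$)
$S - \left(6 - 4\right) \left(4 - 3\right) 29 = 240 - \left(6 - 4\right) \left(4 - 3\right) 29 = 240 - 2 \cdot 1 \cdot 29 = 240 - 2 \cdot 29 = 240 - 58 = 182$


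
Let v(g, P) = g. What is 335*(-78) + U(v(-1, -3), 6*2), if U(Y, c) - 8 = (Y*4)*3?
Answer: -26134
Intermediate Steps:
U(Y, c) = 8 + 12*Y (U(Y, c) = 8 + (Y*4)*3 = 8 + (4*Y)*3 = 8 + 12*Y)
335*(-78) + U(v(-1, -3), 6*2) = 335*(-78) + (8 + 12*(-1)) = -26130 + (8 - 12) = -26130 - 4 = -26134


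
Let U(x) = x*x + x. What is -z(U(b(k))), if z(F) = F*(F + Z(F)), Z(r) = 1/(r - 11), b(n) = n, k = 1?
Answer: -34/9 ≈ -3.7778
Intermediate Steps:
U(x) = x + x**2 (U(x) = x**2 + x = x + x**2)
Z(r) = 1/(-11 + r)
z(F) = F*(F + 1/(-11 + F))
-z(U(b(k))) = -1*(1 + 1)*(1 + (1*(1 + 1))*(-11 + 1*(1 + 1)))/(-11 + 1*(1 + 1)) = -1*2*(1 + (1*2)*(-11 + 1*2))/(-11 + 1*2) = -2*(1 + 2*(-11 + 2))/(-11 + 2) = -2*(1 + 2*(-9))/(-9) = -2*(-1)*(1 - 18)/9 = -2*(-1)*(-17)/9 = -1*34/9 = -34/9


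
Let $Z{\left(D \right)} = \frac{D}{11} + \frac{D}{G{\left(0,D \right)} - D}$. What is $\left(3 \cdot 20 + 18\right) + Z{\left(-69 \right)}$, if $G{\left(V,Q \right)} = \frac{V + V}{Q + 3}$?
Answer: $\frac{778}{11} \approx 70.727$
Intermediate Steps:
$G{\left(V,Q \right)} = \frac{2 V}{3 + Q}$
$Z{\left(D \right)} = -1 + \frac{D}{11}$ ($Z{\left(D \right)} = \frac{D}{11} + \frac{D}{2 \cdot 0 \frac{1}{3 + D} - D} = D \frac{1}{11} + \frac{D}{0 - D} = \frac{D}{11} + \frac{D}{\left(-1\right) D} = \frac{D}{11} + D \left(- \frac{1}{D}\right) = \frac{D}{11} - 1 = -1 + \frac{D}{11}$)
$\left(3 \cdot 20 + 18\right) + Z{\left(-69 \right)} = \left(3 \cdot 20 + 18\right) + \left(-1 + \frac{1}{11} \left(-69\right)\right) = \left(60 + 18\right) - \frac{80}{11} = 78 - \frac{80}{11} = \frac{778}{11}$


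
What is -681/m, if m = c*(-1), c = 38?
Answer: 681/38 ≈ 17.921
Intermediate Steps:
m = -38 (m = 38*(-1) = -38)
-681/m = -681/(-38) = -681*(-1/38) = 681/38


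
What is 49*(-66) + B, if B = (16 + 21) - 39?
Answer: -3236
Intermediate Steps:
B = -2 (B = 37 - 39 = -2)
49*(-66) + B = 49*(-66) - 2 = -3234 - 2 = -3236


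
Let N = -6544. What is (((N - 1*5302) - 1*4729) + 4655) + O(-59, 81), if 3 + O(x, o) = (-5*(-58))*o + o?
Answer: 11648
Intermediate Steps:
O(x, o) = -3 + 291*o (O(x, o) = -3 + ((-5*(-58))*o + o) = -3 + (290*o + o) = -3 + 291*o)
(((N - 1*5302) - 1*4729) + 4655) + O(-59, 81) = (((-6544 - 1*5302) - 1*4729) + 4655) + (-3 + 291*81) = (((-6544 - 5302) - 4729) + 4655) + (-3 + 23571) = ((-11846 - 4729) + 4655) + 23568 = (-16575 + 4655) + 23568 = -11920 + 23568 = 11648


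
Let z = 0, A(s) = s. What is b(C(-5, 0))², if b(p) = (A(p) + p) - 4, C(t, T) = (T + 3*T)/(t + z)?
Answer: 16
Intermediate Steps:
C(t, T) = 4*T/t (C(t, T) = (T + 3*T)/(t + 0) = (4*T)/t = 4*T/t)
b(p) = -4 + 2*p (b(p) = (p + p) - 4 = 2*p - 4 = -4 + 2*p)
b(C(-5, 0))² = (-4 + 2*(4*0/(-5)))² = (-4 + 2*(4*0*(-⅕)))² = (-4 + 2*0)² = (-4 + 0)² = (-4)² = 16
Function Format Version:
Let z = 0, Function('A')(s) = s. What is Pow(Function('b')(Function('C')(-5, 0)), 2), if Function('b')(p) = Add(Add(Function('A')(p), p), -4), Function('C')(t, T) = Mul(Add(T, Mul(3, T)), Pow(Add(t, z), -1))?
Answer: 16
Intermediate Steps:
Function('C')(t, T) = Mul(4, T, Pow(t, -1)) (Function('C')(t, T) = Mul(Add(T, Mul(3, T)), Pow(Add(t, 0), -1)) = Mul(Mul(4, T), Pow(t, -1)) = Mul(4, T, Pow(t, -1)))
Function('b')(p) = Add(-4, Mul(2, p)) (Function('b')(p) = Add(Add(p, p), -4) = Add(Mul(2, p), -4) = Add(-4, Mul(2, p)))
Pow(Function('b')(Function('C')(-5, 0)), 2) = Pow(Add(-4, Mul(2, Mul(4, 0, Pow(-5, -1)))), 2) = Pow(Add(-4, Mul(2, Mul(4, 0, Rational(-1, 5)))), 2) = Pow(Add(-4, Mul(2, 0)), 2) = Pow(Add(-4, 0), 2) = Pow(-4, 2) = 16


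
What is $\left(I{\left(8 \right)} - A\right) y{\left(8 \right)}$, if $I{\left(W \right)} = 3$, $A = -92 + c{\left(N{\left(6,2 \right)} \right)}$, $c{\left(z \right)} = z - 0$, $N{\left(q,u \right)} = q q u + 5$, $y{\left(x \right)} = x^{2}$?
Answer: $1152$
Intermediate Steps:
$N{\left(q,u \right)} = 5 + u q^{2}$ ($N{\left(q,u \right)} = q^{2} u + 5 = u q^{2} + 5 = 5 + u q^{2}$)
$c{\left(z \right)} = z$ ($c{\left(z \right)} = z + 0 = z$)
$A = -15$ ($A = -92 + \left(5 + 2 \cdot 6^{2}\right) = -92 + \left(5 + 2 \cdot 36\right) = -92 + \left(5 + 72\right) = -92 + 77 = -15$)
$\left(I{\left(8 \right)} - A\right) y{\left(8 \right)} = \left(3 - -15\right) 8^{2} = \left(3 + 15\right) 64 = 18 \cdot 64 = 1152$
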